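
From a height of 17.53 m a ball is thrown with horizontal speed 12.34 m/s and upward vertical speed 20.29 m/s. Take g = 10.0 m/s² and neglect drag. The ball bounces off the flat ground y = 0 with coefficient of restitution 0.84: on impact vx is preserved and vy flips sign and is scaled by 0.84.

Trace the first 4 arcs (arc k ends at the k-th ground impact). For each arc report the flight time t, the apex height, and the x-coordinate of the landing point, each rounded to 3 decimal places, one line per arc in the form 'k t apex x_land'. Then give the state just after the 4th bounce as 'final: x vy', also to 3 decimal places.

1 4.790 38.114 59.108
2 4.638 26.893 116.346
3 3.896 18.976 164.426
4 3.273 13.389 204.812
final: 204.812 13.746

Arc 1: start y=17.530, vy=20.290 → t=4.790, apex=38.114, x_land=59.108, impact vy=-27.609
  bounce: vy ← 0.84·27.609 = 23.192
Arc 2: start y=0.000, vy=23.192 → t=4.638, apex=26.893, x_land=116.346, impact vy=-23.192
  bounce: vy ← 0.84·23.192 = 19.481
Arc 3: start y=0.000, vy=19.481 → t=3.896, apex=18.976, x_land=164.426, impact vy=-19.481
  bounce: vy ← 0.84·19.481 = 16.364
Arc 4: start y=0.000, vy=16.364 → t=3.273, apex=13.389, x_land=204.812, impact vy=-16.364
  bounce: vy ← 0.84·16.364 = 13.746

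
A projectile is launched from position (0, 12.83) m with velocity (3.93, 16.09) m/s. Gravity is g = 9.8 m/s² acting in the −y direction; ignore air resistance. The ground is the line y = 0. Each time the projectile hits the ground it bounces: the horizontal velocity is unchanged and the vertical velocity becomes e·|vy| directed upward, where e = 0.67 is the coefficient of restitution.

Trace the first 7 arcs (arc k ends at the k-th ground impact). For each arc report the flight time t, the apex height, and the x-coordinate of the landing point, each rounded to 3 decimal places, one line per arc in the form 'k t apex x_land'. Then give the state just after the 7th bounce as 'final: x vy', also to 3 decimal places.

1 3.947 26.039 15.512
2 3.089 11.689 27.652
3 2.070 5.247 35.785
4 1.387 2.355 41.235
5 0.929 1.057 44.886
6 0.622 0.475 47.332
7 0.417 0.213 48.971
final: 48.971 1.369

Arc 1: start y=12.830, vy=16.090 → t=3.947, apex=26.039, x_land=15.512, impact vy=-22.591
  bounce: vy ← 0.67·22.591 = 15.136
Arc 2: start y=0.000, vy=15.136 → t=3.089, apex=11.689, x_land=27.652, impact vy=-15.136
  bounce: vy ← 0.67·15.136 = 10.141
Arc 3: start y=0.000, vy=10.141 → t=2.070, apex=5.247, x_land=35.785, impact vy=-10.141
  bounce: vy ← 0.67·10.141 = 6.795
Arc 4: start y=0.000, vy=6.795 → t=1.387, apex=2.355, x_land=41.235, impact vy=-6.795
  bounce: vy ← 0.67·6.795 = 4.552
Arc 5: start y=0.000, vy=4.552 → t=0.929, apex=1.057, x_land=44.886, impact vy=-4.552
  bounce: vy ← 0.67·4.552 = 3.050
Arc 6: start y=0.000, vy=3.050 → t=0.622, apex=0.475, x_land=47.332, impact vy=-3.050
  bounce: vy ← 0.67·3.050 = 2.044
Arc 7: start y=0.000, vy=2.044 → t=0.417, apex=0.213, x_land=48.971, impact vy=-2.044
  bounce: vy ← 0.67·2.044 = 1.369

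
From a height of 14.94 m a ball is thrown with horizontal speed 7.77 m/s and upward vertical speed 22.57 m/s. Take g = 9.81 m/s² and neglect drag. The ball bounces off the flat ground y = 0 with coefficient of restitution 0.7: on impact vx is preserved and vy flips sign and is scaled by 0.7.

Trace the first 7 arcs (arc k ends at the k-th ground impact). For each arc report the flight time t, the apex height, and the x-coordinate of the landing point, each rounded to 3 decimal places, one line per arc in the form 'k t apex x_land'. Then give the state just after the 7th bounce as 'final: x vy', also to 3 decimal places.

Arc 1: start y=14.940, vy=22.570 → t=5.188, apex=40.904, x_land=40.314, impact vy=-28.329
  bounce: vy ← 0.7·28.329 = 19.830
Arc 2: start y=0.000, vy=19.830 → t=4.043, apex=20.043, x_land=71.727, impact vy=-19.830
  bounce: vy ← 0.7·19.830 = 13.881
Arc 3: start y=0.000, vy=13.881 → t=2.830, apex=9.821, x_land=93.717, impact vy=-13.881
  bounce: vy ← 0.7·13.881 = 9.717
Arc 4: start y=0.000, vy=9.717 → t=1.981, apex=4.812, x_land=109.109, impact vy=-9.717
  bounce: vy ← 0.7·9.717 = 6.802
Arc 5: start y=0.000, vy=6.802 → t=1.387, apex=2.358, x_land=119.884, impact vy=-6.802
  bounce: vy ← 0.7·6.802 = 4.761
Arc 6: start y=0.000, vy=4.761 → t=0.971, apex=1.155, x_land=127.426, impact vy=-4.761
  bounce: vy ← 0.7·4.761 = 3.333
Arc 7: start y=0.000, vy=3.333 → t=0.679, apex=0.566, x_land=132.706, impact vy=-3.333
  bounce: vy ← 0.7·3.333 = 2.333

1 5.188 40.904 40.314
2 4.043 20.043 71.727
3 2.830 9.821 93.717
4 1.981 4.812 109.109
5 1.387 2.358 119.884
6 0.971 1.155 127.426
7 0.679 0.566 132.706
final: 132.706 2.333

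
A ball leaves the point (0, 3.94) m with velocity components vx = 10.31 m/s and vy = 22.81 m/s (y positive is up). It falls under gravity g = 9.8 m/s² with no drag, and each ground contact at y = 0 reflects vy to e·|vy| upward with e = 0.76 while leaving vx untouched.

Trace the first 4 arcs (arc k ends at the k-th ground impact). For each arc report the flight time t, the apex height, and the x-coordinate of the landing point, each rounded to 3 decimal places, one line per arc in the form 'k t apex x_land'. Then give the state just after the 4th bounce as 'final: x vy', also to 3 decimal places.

1 4.822 30.486 49.713
2 3.791 17.609 88.802
3 2.881 10.171 118.510
4 2.190 5.875 141.087
final: 141.087 8.155

Arc 1: start y=3.940, vy=22.810 → t=4.822, apex=30.486, x_land=49.713, impact vy=-24.444
  bounce: vy ← 0.76·24.444 = 18.578
Arc 2: start y=0.000, vy=18.578 → t=3.791, apex=17.609, x_land=88.802, impact vy=-18.578
  bounce: vy ← 0.76·18.578 = 14.119
Arc 3: start y=0.000, vy=14.119 → t=2.881, apex=10.171, x_land=118.510, impact vy=-14.119
  bounce: vy ← 0.76·14.119 = 10.730
Arc 4: start y=0.000, vy=10.730 → t=2.190, apex=5.875, x_land=141.087, impact vy=-10.730
  bounce: vy ← 0.76·10.730 = 8.155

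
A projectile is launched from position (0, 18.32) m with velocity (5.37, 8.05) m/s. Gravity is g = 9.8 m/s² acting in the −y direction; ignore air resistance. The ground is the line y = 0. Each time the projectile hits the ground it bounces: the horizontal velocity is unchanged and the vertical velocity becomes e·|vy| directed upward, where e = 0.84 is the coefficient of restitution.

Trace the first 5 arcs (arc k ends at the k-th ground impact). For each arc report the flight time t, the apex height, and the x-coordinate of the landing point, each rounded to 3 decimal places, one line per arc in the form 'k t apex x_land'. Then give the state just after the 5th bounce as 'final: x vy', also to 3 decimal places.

1 2.922 21.626 15.693
2 3.529 15.259 34.645
3 2.965 10.767 50.566
4 2.490 7.597 63.939
5 2.092 5.361 75.173
final: 75.173 8.610

Arc 1: start y=18.320, vy=8.050 → t=2.922, apex=21.626, x_land=15.693, impact vy=-20.588
  bounce: vy ← 0.84·20.588 = 17.294
Arc 2: start y=0.000, vy=17.294 → t=3.529, apex=15.259, x_land=34.645, impact vy=-17.294
  bounce: vy ← 0.84·17.294 = 14.527
Arc 3: start y=0.000, vy=14.527 → t=2.965, apex=10.767, x_land=50.566, impact vy=-14.527
  bounce: vy ← 0.84·14.527 = 12.203
Arc 4: start y=0.000, vy=12.203 → t=2.490, apex=7.597, x_land=63.939, impact vy=-12.203
  bounce: vy ← 0.84·12.203 = 10.250
Arc 5: start y=0.000, vy=10.250 → t=2.092, apex=5.361, x_land=75.173, impact vy=-10.250
  bounce: vy ← 0.84·10.250 = 8.610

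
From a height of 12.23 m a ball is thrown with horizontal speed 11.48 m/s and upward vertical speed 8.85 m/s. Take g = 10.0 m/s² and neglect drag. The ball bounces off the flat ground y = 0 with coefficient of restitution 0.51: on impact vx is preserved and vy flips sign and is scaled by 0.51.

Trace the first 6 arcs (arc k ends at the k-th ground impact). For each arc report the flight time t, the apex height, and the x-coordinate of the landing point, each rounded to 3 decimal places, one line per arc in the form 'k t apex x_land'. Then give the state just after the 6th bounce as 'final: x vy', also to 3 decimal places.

Arc 1: start y=12.230, vy=8.850 → t=2.682, apex=16.146, x_land=30.789, impact vy=-17.970
  bounce: vy ← 0.51·17.970 = 9.165
Arc 2: start y=0.000, vy=9.165 → t=1.833, apex=4.200, x_land=51.832, impact vy=-9.165
  bounce: vy ← 0.51·9.165 = 4.674
Arc 3: start y=0.000, vy=4.674 → t=0.935, apex=1.092, x_land=62.563, impact vy=-4.674
  bounce: vy ← 0.51·4.674 = 2.384
Arc 4: start y=0.000, vy=2.384 → t=0.477, apex=0.284, x_land=68.036, impact vy=-2.384
  bounce: vy ← 0.51·2.384 = 1.216
Arc 5: start y=0.000, vy=1.216 → t=0.243, apex=0.074, x_land=70.827, impact vy=-1.216
  bounce: vy ← 0.51·1.216 = 0.620
Arc 6: start y=0.000, vy=0.620 → t=0.124, apex=0.019, x_land=72.251, impact vy=-0.620
  bounce: vy ← 0.51·0.620 = 0.316

1 2.682 16.146 30.789
2 1.833 4.200 51.832
3 0.935 1.092 62.563
4 0.477 0.284 68.036
5 0.243 0.074 70.827
6 0.124 0.019 72.251
final: 72.251 0.316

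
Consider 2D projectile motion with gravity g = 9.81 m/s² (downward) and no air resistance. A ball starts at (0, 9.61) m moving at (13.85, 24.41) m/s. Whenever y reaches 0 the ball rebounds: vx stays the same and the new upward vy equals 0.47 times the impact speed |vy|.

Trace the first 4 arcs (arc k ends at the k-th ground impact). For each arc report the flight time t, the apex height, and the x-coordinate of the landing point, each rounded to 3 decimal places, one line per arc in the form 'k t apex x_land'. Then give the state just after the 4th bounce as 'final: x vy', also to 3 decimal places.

1 5.343 39.979 74.004
2 2.684 8.831 111.172
3 1.261 1.951 128.642
4 0.593 0.431 136.852
final: 136.852 1.367

Arc 1: start y=9.610, vy=24.410 → t=5.343, apex=39.979, x_land=74.004, impact vy=-28.007
  bounce: vy ← 0.47·28.007 = 13.163
Arc 2: start y=0.000, vy=13.163 → t=2.684, apex=8.831, x_land=111.172, impact vy=-13.163
  bounce: vy ← 0.47·13.163 = 6.187
Arc 3: start y=0.000, vy=6.187 → t=1.261, apex=1.951, x_land=128.642, impact vy=-6.187
  bounce: vy ← 0.47·6.187 = 2.908
Arc 4: start y=0.000, vy=2.908 → t=0.593, apex=0.431, x_land=136.852, impact vy=-2.908
  bounce: vy ← 0.47·2.908 = 1.367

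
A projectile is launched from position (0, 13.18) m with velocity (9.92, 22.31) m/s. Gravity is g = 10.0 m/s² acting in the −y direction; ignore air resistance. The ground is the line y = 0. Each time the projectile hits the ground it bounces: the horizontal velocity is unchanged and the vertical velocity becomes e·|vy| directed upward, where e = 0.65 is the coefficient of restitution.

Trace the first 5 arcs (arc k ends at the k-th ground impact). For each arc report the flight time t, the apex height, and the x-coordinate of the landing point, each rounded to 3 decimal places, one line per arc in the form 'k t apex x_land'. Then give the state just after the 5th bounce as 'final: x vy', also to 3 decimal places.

Arc 1: start y=13.180, vy=22.310 → t=4.990, apex=38.067, x_land=49.503, impact vy=-27.592
  bounce: vy ← 0.65·27.592 = 17.935
Arc 2: start y=0.000, vy=17.935 → t=3.587, apex=16.083, x_land=85.086, impact vy=-17.935
  bounce: vy ← 0.65·17.935 = 11.658
Arc 3: start y=0.000, vy=11.658 → t=2.332, apex=6.795, x_land=108.215, impact vy=-11.658
  bounce: vy ← 0.65·11.658 = 7.578
Arc 4: start y=0.000, vy=7.578 → t=1.516, apex=2.871, x_land=123.249, impact vy=-7.578
  bounce: vy ← 0.65·7.578 = 4.925
Arc 5: start y=0.000, vy=4.925 → t=0.985, apex=1.213, x_land=133.021, impact vy=-4.925
  bounce: vy ← 0.65·4.925 = 3.202

1 4.990 38.067 49.503
2 3.587 16.083 85.086
3 2.332 6.795 108.215
4 1.516 2.871 123.249
5 0.985 1.213 133.021
final: 133.021 3.202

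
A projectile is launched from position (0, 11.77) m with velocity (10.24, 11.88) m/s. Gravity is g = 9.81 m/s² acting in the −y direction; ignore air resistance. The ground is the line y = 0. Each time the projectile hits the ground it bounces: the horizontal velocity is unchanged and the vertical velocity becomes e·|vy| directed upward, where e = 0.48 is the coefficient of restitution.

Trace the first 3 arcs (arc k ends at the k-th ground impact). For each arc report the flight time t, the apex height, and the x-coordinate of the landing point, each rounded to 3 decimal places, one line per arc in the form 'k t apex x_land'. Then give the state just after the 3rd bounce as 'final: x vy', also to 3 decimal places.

1 3.177 18.963 32.535
2 1.888 4.369 51.864
3 0.906 1.007 61.142
final: 61.142 2.133

Arc 1: start y=11.770, vy=11.880 → t=3.177, apex=18.963, x_land=32.535, impact vy=-19.289
  bounce: vy ← 0.48·19.289 = 9.259
Arc 2: start y=0.000, vy=9.259 → t=1.888, apex=4.369, x_land=51.864, impact vy=-9.259
  bounce: vy ← 0.48·9.259 = 4.444
Arc 3: start y=0.000, vy=4.444 → t=0.906, apex=1.007, x_land=61.142, impact vy=-4.444
  bounce: vy ← 0.48·4.444 = 2.133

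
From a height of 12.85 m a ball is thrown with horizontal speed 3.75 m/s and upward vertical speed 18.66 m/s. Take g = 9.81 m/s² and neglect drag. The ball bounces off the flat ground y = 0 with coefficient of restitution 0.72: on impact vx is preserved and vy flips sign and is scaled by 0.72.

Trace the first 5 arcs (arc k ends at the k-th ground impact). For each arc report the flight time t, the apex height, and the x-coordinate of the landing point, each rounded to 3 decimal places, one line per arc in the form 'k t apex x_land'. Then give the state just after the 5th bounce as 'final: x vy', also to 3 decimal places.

Arc 1: start y=12.850, vy=18.660 → t=4.400, apex=30.597, x_land=16.499, impact vy=-24.501
  bounce: vy ← 0.72·24.501 = 17.641
Arc 2: start y=0.000, vy=17.641 → t=3.597, apex=15.861, x_land=29.986, impact vy=-17.641
  bounce: vy ← 0.72·17.641 = 12.701
Arc 3: start y=0.000, vy=12.701 → t=2.589, apex=8.223, x_land=39.696, impact vy=-12.701
  bounce: vy ← 0.72·12.701 = 9.145
Arc 4: start y=0.000, vy=9.145 → t=1.864, apex=4.263, x_land=46.688, impact vy=-9.145
  bounce: vy ← 0.72·9.145 = 6.584
Arc 5: start y=0.000, vy=6.584 → t=1.342, apex=2.210, x_land=51.722, impact vy=-6.584
  bounce: vy ← 0.72·6.584 = 4.741

1 4.400 30.597 16.499
2 3.597 15.861 29.986
3 2.589 8.223 39.696
4 1.864 4.263 46.688
5 1.342 2.210 51.722
final: 51.722 4.741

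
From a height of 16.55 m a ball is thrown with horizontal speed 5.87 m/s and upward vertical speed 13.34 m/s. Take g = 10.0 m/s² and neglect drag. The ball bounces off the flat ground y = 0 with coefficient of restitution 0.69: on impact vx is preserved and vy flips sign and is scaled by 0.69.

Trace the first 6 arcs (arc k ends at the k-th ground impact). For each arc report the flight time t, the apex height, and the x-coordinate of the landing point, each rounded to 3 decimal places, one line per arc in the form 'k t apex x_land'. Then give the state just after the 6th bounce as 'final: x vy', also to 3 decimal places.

1 3.590 25.448 21.073
2 3.113 12.116 39.348
3 2.148 5.768 51.958
4 1.482 2.746 60.659
5 1.023 1.308 66.662
6 0.706 0.623 70.805
final: 70.805 2.435

Arc 1: start y=16.550, vy=13.340 → t=3.590, apex=25.448, x_land=21.073, impact vy=-22.560
  bounce: vy ← 0.69·22.560 = 15.566
Arc 2: start y=0.000, vy=15.566 → t=3.113, apex=12.116, x_land=39.348, impact vy=-15.566
  bounce: vy ← 0.69·15.566 = 10.741
Arc 3: start y=0.000, vy=10.741 → t=2.148, apex=5.768, x_land=51.958, impact vy=-10.741
  bounce: vy ← 0.69·10.741 = 7.411
Arc 4: start y=0.000, vy=7.411 → t=1.482, apex=2.746, x_land=60.659, impact vy=-7.411
  bounce: vy ← 0.69·7.411 = 5.114
Arc 5: start y=0.000, vy=5.114 → t=1.023, apex=1.308, x_land=66.662, impact vy=-5.114
  bounce: vy ← 0.69·5.114 = 3.528
Arc 6: start y=0.000, vy=3.528 → t=0.706, apex=0.623, x_land=70.805, impact vy=-3.528
  bounce: vy ← 0.69·3.528 = 2.435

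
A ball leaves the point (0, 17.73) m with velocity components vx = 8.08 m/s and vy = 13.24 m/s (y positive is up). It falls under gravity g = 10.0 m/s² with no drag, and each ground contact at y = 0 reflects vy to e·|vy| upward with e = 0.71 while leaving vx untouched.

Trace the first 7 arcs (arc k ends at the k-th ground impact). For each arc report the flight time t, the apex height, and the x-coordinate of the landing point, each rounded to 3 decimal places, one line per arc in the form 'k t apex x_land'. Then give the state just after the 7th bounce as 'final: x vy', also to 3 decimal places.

1 3.626 26.495 29.298
2 3.269 13.356 55.709
3 2.321 6.733 74.462
4 1.648 3.394 87.776
5 1.170 1.711 97.229
6 0.831 0.862 103.940
7 0.590 0.435 108.706
final: 108.706 2.094

Arc 1: start y=17.730, vy=13.240 → t=3.626, apex=26.495, x_land=29.298, impact vy=-23.020
  bounce: vy ← 0.71·23.020 = 16.344
Arc 2: start y=0.000, vy=16.344 → t=3.269, apex=13.356, x_land=55.709, impact vy=-16.344
  bounce: vy ← 0.71·16.344 = 11.604
Arc 3: start y=0.000, vy=11.604 → t=2.321, apex=6.733, x_land=74.462, impact vy=-11.604
  bounce: vy ← 0.71·11.604 = 8.239
Arc 4: start y=0.000, vy=8.239 → t=1.648, apex=3.394, x_land=87.776, impact vy=-8.239
  bounce: vy ← 0.71·8.239 = 5.850
Arc 5: start y=0.000, vy=5.850 → t=1.170, apex=1.711, x_land=97.229, impact vy=-5.850
  bounce: vy ← 0.71·5.850 = 4.153
Arc 6: start y=0.000, vy=4.153 → t=0.831, apex=0.862, x_land=103.940, impact vy=-4.153
  bounce: vy ← 0.71·4.153 = 2.949
Arc 7: start y=0.000, vy=2.949 → t=0.590, apex=0.435, x_land=108.706, impact vy=-2.949
  bounce: vy ← 0.71·2.949 = 2.094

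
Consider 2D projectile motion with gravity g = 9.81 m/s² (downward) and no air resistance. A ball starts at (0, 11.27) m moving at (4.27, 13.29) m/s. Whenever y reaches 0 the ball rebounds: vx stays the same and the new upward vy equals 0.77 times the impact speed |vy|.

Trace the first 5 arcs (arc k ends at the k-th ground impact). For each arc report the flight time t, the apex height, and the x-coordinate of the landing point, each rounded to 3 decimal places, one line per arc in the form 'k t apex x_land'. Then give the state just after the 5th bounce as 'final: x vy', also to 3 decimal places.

1 3.388 20.272 14.466
2 3.131 12.019 27.834
3 2.411 7.126 38.128
4 1.856 4.225 46.054
5 1.429 2.505 52.157
final: 52.157 5.398

Arc 1: start y=11.270, vy=13.290 → t=3.388, apex=20.272, x_land=14.466, impact vy=-19.943
  bounce: vy ← 0.77·19.943 = 15.356
Arc 2: start y=0.000, vy=15.356 → t=3.131, apex=12.019, x_land=27.834, impact vy=-15.356
  bounce: vy ← 0.77·15.356 = 11.824
Arc 3: start y=0.000, vy=11.824 → t=2.411, apex=7.126, x_land=38.128, impact vy=-11.824
  bounce: vy ← 0.77·11.824 = 9.105
Arc 4: start y=0.000, vy=9.105 → t=1.856, apex=4.225, x_land=46.054, impact vy=-9.105
  bounce: vy ← 0.77·9.105 = 7.011
Arc 5: start y=0.000, vy=7.011 → t=1.429, apex=2.505, x_land=52.157, impact vy=-7.011
  bounce: vy ← 0.77·7.011 = 5.398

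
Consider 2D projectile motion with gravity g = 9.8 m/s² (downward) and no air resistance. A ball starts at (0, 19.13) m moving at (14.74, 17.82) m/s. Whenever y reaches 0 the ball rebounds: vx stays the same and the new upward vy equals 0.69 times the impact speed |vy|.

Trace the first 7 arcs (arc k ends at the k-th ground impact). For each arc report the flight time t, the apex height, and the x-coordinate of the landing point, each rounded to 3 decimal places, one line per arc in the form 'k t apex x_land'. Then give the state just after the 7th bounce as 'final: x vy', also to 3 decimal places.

1 4.504 35.332 66.383
2 3.706 16.821 121.004
3 2.557 8.009 158.693
4 1.764 3.813 184.698
5 1.217 1.815 202.642
6 0.840 0.864 215.023
7 0.580 0.411 223.566
final: 223.566 1.960

Arc 1: start y=19.130, vy=17.820 → t=4.504, apex=35.332, x_land=66.383, impact vy=-26.315
  bounce: vy ← 0.69·26.315 = 18.158
Arc 2: start y=0.000, vy=18.158 → t=3.706, apex=16.821, x_land=121.004, impact vy=-18.158
  bounce: vy ← 0.69·18.158 = 12.529
Arc 3: start y=0.000, vy=12.529 → t=2.557, apex=8.009, x_land=158.693, impact vy=-12.529
  bounce: vy ← 0.69·12.529 = 8.645
Arc 4: start y=0.000, vy=8.645 → t=1.764, apex=3.813, x_land=184.698, impact vy=-8.645
  bounce: vy ← 0.69·8.645 = 5.965
Arc 5: start y=0.000, vy=5.965 → t=1.217, apex=1.815, x_land=202.642, impact vy=-5.965
  bounce: vy ← 0.69·5.965 = 4.116
Arc 6: start y=0.000, vy=4.116 → t=0.840, apex=0.864, x_land=215.023, impact vy=-4.116
  bounce: vy ← 0.69·4.116 = 2.840
Arc 7: start y=0.000, vy=2.840 → t=0.580, apex=0.411, x_land=223.566, impact vy=-2.840
  bounce: vy ← 0.69·2.840 = 1.960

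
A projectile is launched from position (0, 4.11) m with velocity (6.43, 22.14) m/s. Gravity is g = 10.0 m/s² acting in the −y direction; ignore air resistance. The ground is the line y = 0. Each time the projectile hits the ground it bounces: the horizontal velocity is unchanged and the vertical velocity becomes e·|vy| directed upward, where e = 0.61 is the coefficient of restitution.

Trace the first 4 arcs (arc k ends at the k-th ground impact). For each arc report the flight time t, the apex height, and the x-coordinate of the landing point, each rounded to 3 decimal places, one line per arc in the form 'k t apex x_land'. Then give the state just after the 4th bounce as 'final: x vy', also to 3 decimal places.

1 4.606 28.619 29.619
2 2.919 10.649 48.387
3 1.780 3.963 59.836
4 1.086 1.474 66.819
final: 66.819 3.313

Arc 1: start y=4.110, vy=22.140 → t=4.606, apex=28.619, x_land=29.619, impact vy=-23.924
  bounce: vy ← 0.61·23.924 = 14.594
Arc 2: start y=0.000, vy=14.594 → t=2.919, apex=10.649, x_land=48.387, impact vy=-14.594
  bounce: vy ← 0.61·14.594 = 8.902
Arc 3: start y=0.000, vy=8.902 → t=1.780, apex=3.963, x_land=59.836, impact vy=-8.902
  bounce: vy ← 0.61·8.902 = 5.430
Arc 4: start y=0.000, vy=5.430 → t=1.086, apex=1.474, x_land=66.819, impact vy=-5.430
  bounce: vy ← 0.61·5.430 = 3.313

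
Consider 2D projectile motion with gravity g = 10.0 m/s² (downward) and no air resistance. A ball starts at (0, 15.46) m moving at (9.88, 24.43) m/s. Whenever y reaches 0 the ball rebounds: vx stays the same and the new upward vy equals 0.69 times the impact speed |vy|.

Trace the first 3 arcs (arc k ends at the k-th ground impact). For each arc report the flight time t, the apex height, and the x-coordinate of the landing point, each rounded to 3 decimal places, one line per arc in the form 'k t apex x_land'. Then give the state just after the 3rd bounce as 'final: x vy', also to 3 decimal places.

Arc 1: start y=15.460, vy=24.430 → t=5.453, apex=45.301, x_land=53.876, impact vy=-30.100
  bounce: vy ← 0.69·30.100 = 20.769
Arc 2: start y=0.000, vy=20.769 → t=4.154, apex=21.568, x_land=94.916, impact vy=-20.769
  bounce: vy ← 0.69·20.769 = 14.331
Arc 3: start y=0.000, vy=14.331 → t=2.866, apex=10.268, x_land=123.233, impact vy=-14.331
  bounce: vy ← 0.69·14.331 = 9.888

1 5.453 45.301 53.876
2 4.154 21.568 94.916
3 2.866 10.268 123.233
final: 123.233 9.888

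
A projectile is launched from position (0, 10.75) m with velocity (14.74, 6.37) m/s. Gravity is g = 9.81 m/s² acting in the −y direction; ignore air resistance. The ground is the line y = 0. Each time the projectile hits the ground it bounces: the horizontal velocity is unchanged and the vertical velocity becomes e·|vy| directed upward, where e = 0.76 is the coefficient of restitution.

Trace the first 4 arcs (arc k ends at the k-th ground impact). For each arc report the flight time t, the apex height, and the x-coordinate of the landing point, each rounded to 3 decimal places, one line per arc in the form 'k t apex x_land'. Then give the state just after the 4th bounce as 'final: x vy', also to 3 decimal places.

1 2.266 12.818 33.399
2 2.457 7.404 69.618
3 1.867 4.276 97.144
4 1.419 2.470 118.064
final: 118.064 5.291

Arc 1: start y=10.750, vy=6.370 → t=2.266, apex=12.818, x_land=33.399, impact vy=-15.858
  bounce: vy ← 0.76·15.858 = 12.052
Arc 2: start y=0.000, vy=12.052 → t=2.457, apex=7.404, x_land=69.618, impact vy=-12.052
  bounce: vy ← 0.76·12.052 = 9.160
Arc 3: start y=0.000, vy=9.160 → t=1.867, apex=4.276, x_land=97.144, impact vy=-9.160
  bounce: vy ← 0.76·9.160 = 6.961
Arc 4: start y=0.000, vy=6.961 → t=1.419, apex=2.470, x_land=118.064, impact vy=-6.961
  bounce: vy ← 0.76·6.961 = 5.291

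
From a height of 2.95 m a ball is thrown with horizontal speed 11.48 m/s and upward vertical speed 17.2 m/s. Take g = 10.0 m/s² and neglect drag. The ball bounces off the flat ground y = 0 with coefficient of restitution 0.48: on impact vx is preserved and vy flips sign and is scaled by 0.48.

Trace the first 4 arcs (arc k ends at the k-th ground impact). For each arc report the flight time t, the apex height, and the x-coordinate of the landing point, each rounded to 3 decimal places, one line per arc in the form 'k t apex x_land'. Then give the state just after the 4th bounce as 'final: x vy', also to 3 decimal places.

1 3.604 17.742 41.371
2 1.808 4.088 62.131
3 0.868 0.942 72.096
4 0.417 0.217 76.879
final: 76.879 1.000

Arc 1: start y=2.950, vy=17.200 → t=3.604, apex=17.742, x_land=41.371, impact vy=-18.837
  bounce: vy ← 0.48·18.837 = 9.042
Arc 2: start y=0.000, vy=9.042 → t=1.808, apex=4.088, x_land=62.131, impact vy=-9.042
  bounce: vy ← 0.48·9.042 = 4.340
Arc 3: start y=0.000, vy=4.340 → t=0.868, apex=0.942, x_land=72.096, impact vy=-4.340
  bounce: vy ← 0.48·4.340 = 2.083
Arc 4: start y=0.000, vy=2.083 → t=0.417, apex=0.217, x_land=76.879, impact vy=-2.083
  bounce: vy ← 0.48·2.083 = 1.000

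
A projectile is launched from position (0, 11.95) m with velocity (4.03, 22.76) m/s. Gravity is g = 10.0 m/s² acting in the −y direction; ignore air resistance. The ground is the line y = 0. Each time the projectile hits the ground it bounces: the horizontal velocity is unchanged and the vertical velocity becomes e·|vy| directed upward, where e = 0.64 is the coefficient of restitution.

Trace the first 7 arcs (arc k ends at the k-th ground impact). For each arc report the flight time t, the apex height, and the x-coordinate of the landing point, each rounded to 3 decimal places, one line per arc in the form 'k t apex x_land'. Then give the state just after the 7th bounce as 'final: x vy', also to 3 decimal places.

1 5.027 37.851 20.260
2 3.522 15.504 34.453
3 2.254 6.350 43.537
4 1.443 2.601 49.350
5 0.923 1.065 53.071
6 0.591 0.436 55.452
7 0.378 0.179 56.976
final: 56.976 1.210

Arc 1: start y=11.950, vy=22.760 → t=5.027, apex=37.851, x_land=20.260, impact vy=-27.514
  bounce: vy ← 0.64·27.514 = 17.609
Arc 2: start y=0.000, vy=17.609 → t=3.522, apex=15.504, x_land=34.453, impact vy=-17.609
  bounce: vy ← 0.64·17.609 = 11.270
Arc 3: start y=0.000, vy=11.270 → t=2.254, apex=6.350, x_land=43.537, impact vy=-11.270
  bounce: vy ← 0.64·11.270 = 7.213
Arc 4: start y=0.000, vy=7.213 → t=1.443, apex=2.601, x_land=49.350, impact vy=-7.213
  bounce: vy ← 0.64·7.213 = 4.616
Arc 5: start y=0.000, vy=4.616 → t=0.923, apex=1.065, x_land=53.071, impact vy=-4.616
  bounce: vy ← 0.64·4.616 = 2.954
Arc 6: start y=0.000, vy=2.954 → t=0.591, apex=0.436, x_land=55.452, impact vy=-2.954
  bounce: vy ← 0.64·2.954 = 1.891
Arc 7: start y=0.000, vy=1.891 → t=0.378, apex=0.179, x_land=56.976, impact vy=-1.891
  bounce: vy ← 0.64·1.891 = 1.210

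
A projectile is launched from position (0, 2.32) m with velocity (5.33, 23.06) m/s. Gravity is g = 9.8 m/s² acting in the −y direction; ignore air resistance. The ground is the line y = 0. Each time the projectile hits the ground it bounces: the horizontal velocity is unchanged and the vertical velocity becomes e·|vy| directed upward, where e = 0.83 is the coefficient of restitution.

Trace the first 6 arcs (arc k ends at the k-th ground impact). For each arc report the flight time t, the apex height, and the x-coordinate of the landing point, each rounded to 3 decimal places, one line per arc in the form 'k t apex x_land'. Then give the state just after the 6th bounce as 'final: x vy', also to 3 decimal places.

1 4.805 29.451 25.609
2 4.070 20.289 47.300
3 3.378 13.977 65.304
4 2.804 9.629 80.247
5 2.327 6.633 92.650
6 1.931 4.570 102.944
final: 102.944 7.855

Arc 1: start y=2.320, vy=23.060 → t=4.805, apex=29.451, x_land=25.609, impact vy=-24.026
  bounce: vy ← 0.83·24.026 = 19.941
Arc 2: start y=0.000, vy=19.941 → t=4.070, apex=20.289, x_land=47.300, impact vy=-19.941
  bounce: vy ← 0.83·19.941 = 16.551
Arc 3: start y=0.000, vy=16.551 → t=3.378, apex=13.977, x_land=65.304, impact vy=-16.551
  bounce: vy ← 0.83·16.551 = 13.738
Arc 4: start y=0.000, vy=13.738 → t=2.804, apex=9.629, x_land=80.247, impact vy=-13.738
  bounce: vy ← 0.83·13.738 = 11.402
Arc 5: start y=0.000, vy=11.402 → t=2.327, apex=6.633, x_land=92.650, impact vy=-11.402
  bounce: vy ← 0.83·11.402 = 9.464
Arc 6: start y=0.000, vy=9.464 → t=1.931, apex=4.570, x_land=102.944, impact vy=-9.464
  bounce: vy ← 0.83·9.464 = 7.855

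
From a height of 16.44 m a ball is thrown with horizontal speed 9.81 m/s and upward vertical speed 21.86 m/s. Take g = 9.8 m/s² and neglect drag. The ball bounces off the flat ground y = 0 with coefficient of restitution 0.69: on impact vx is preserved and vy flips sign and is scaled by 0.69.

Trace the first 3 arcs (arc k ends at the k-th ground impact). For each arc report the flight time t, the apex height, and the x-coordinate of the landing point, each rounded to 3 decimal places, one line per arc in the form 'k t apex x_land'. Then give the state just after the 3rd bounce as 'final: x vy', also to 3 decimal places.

Arc 1: start y=16.440, vy=21.860 → t=5.117, apex=40.821, x_land=50.197, impact vy=-28.286
  bounce: vy ← 0.69·28.286 = 19.517
Arc 2: start y=0.000, vy=19.517 → t=3.983, apex=19.435, x_land=89.271, impact vy=-19.517
  bounce: vy ← 0.69·19.517 = 13.467
Arc 3: start y=0.000, vy=13.467 → t=2.748, apex=9.253, x_land=116.232, impact vy=-13.467
  bounce: vy ← 0.69·13.467 = 9.292

1 5.117 40.821 50.197
2 3.983 19.435 89.271
3 2.748 9.253 116.232
final: 116.232 9.292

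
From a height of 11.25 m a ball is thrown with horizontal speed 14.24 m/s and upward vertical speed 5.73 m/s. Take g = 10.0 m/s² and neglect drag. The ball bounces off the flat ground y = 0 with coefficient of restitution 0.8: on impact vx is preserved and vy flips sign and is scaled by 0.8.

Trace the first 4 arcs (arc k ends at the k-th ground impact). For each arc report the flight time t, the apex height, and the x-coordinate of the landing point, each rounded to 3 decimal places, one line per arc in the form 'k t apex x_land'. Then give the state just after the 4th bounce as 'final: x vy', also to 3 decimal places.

Arc 1: start y=11.250, vy=5.730 → t=2.179, apex=12.892, x_land=31.025, impact vy=-16.057
  bounce: vy ← 0.8·16.057 = 12.846
Arc 2: start y=0.000, vy=12.846 → t=2.569, apex=8.251, x_land=67.610, impact vy=-12.846
  bounce: vy ← 0.8·12.846 = 10.277
Arc 3: start y=0.000, vy=10.277 → t=2.055, apex=5.280, x_land=96.877, impact vy=-10.277
  bounce: vy ← 0.8·10.277 = 8.221
Arc 4: start y=0.000, vy=8.221 → t=1.644, apex=3.379, x_land=120.292, impact vy=-8.221
  bounce: vy ← 0.8·8.221 = 6.577

1 2.179 12.892 31.025
2 2.569 8.251 67.610
3 2.055 5.280 96.877
4 1.644 3.379 120.292
final: 120.292 6.577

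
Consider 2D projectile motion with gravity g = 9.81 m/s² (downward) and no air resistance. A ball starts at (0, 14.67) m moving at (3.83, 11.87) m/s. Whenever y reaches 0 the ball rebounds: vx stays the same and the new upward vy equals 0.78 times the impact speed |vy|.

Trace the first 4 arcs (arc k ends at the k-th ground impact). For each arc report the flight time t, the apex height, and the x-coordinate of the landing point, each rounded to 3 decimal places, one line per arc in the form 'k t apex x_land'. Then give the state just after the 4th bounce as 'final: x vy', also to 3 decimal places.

Arc 1: start y=14.670, vy=11.870 → t=3.321, apex=21.851, x_land=12.718, impact vy=-20.706
  bounce: vy ← 0.78·20.706 = 16.150
Arc 2: start y=0.000, vy=16.150 → t=3.293, apex=13.294, x_land=25.329, impact vy=-16.150
  bounce: vy ← 0.78·16.150 = 12.597
Arc 3: start y=0.000, vy=12.597 → t=2.568, apex=8.088, x_land=35.165, impact vy=-12.597
  bounce: vy ← 0.78·12.597 = 9.826
Arc 4: start y=0.000, vy=9.826 → t=2.003, apex=4.921, x_land=42.838, impact vy=-9.826
  bounce: vy ← 0.78·9.826 = 7.664

1 3.321 21.851 12.718
2 3.293 13.294 25.329
3 2.568 8.088 35.165
4 2.003 4.921 42.838
final: 42.838 7.664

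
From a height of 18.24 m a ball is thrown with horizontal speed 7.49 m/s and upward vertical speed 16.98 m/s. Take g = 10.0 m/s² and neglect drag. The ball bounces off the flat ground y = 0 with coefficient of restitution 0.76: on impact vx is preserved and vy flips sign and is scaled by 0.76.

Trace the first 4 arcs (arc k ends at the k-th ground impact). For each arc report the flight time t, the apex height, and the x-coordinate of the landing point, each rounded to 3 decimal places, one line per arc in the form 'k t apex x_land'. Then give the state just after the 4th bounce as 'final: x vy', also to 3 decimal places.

1 4.254 32.656 31.860
2 3.885 18.862 60.955
3 2.952 10.895 83.067
4 2.244 6.293 99.873
final: 99.873 8.526

Arc 1: start y=18.240, vy=16.980 → t=4.254, apex=32.656, x_land=31.860, impact vy=-25.556
  bounce: vy ← 0.76·25.556 = 19.423
Arc 2: start y=0.000, vy=19.423 → t=3.885, apex=18.862, x_land=60.955, impact vy=-19.423
  bounce: vy ← 0.76·19.423 = 14.761
Arc 3: start y=0.000, vy=14.761 → t=2.952, apex=10.895, x_land=83.067, impact vy=-14.761
  bounce: vy ← 0.76·14.761 = 11.219
Arc 4: start y=0.000, vy=11.219 → t=2.244, apex=6.293, x_land=99.873, impact vy=-11.219
  bounce: vy ← 0.76·11.219 = 8.526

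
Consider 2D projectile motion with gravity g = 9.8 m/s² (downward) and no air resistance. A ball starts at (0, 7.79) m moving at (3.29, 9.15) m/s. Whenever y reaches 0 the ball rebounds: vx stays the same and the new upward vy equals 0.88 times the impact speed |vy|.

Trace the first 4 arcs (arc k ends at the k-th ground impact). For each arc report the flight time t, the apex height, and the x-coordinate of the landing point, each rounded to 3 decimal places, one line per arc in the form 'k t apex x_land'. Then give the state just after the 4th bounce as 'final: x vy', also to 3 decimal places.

1 2.503 12.062 8.234
2 2.761 9.340 17.318
3 2.430 7.233 25.313
4 2.138 5.601 32.348
final: 32.348 9.221

Arc 1: start y=7.790, vy=9.150 → t=2.503, apex=12.062, x_land=8.234, impact vy=-15.376
  bounce: vy ← 0.88·15.376 = 13.530
Arc 2: start y=0.000, vy=13.530 → t=2.761, apex=9.340, x_land=17.318, impact vy=-13.530
  bounce: vy ← 0.88·13.530 = 11.907
Arc 3: start y=0.000, vy=11.907 → t=2.430, apex=7.233, x_land=25.313, impact vy=-11.907
  bounce: vy ← 0.88·11.907 = 10.478
Arc 4: start y=0.000, vy=10.478 → t=2.138, apex=5.601, x_land=32.348, impact vy=-10.478
  bounce: vy ← 0.88·10.478 = 9.221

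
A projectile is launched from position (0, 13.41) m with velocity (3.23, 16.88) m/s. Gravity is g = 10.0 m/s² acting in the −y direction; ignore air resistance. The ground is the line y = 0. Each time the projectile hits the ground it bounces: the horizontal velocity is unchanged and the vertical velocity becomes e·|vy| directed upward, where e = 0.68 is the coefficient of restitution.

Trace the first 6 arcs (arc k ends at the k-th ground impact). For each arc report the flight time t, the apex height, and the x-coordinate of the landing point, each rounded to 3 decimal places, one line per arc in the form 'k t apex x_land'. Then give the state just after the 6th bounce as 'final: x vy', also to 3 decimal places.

1 4.040 27.657 13.049
2 3.199 12.788 23.380
3 2.175 5.913 30.405
4 1.479 2.734 35.183
5 1.006 1.264 38.431
6 0.684 0.585 40.640
final: 40.640 2.325

Arc 1: start y=13.410, vy=16.880 → t=4.040, apex=27.657, x_land=13.049, impact vy=-23.519
  bounce: vy ← 0.68·23.519 = 15.993
Arc 2: start y=0.000, vy=15.993 → t=3.199, apex=12.788, x_land=23.380, impact vy=-15.993
  bounce: vy ← 0.68·15.993 = 10.875
Arc 3: start y=0.000, vy=10.875 → t=2.175, apex=5.913, x_land=30.405, impact vy=-10.875
  bounce: vy ← 0.68·10.875 = 7.395
Arc 4: start y=0.000, vy=7.395 → t=1.479, apex=2.734, x_land=35.183, impact vy=-7.395
  bounce: vy ← 0.68·7.395 = 5.029
Arc 5: start y=0.000, vy=5.029 → t=1.006, apex=1.264, x_land=38.431, impact vy=-5.029
  bounce: vy ← 0.68·5.029 = 3.419
Arc 6: start y=0.000, vy=3.419 → t=0.684, apex=0.585, x_land=40.640, impact vy=-3.419
  bounce: vy ← 0.68·3.419 = 2.325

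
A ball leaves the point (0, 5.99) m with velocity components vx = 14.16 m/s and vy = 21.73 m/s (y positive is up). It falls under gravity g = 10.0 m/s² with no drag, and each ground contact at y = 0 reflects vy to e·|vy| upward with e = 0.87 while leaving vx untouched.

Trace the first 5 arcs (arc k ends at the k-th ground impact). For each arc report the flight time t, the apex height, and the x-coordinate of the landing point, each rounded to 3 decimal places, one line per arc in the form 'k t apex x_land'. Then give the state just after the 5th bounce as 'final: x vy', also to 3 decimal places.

Arc 1: start y=5.990, vy=21.730 → t=4.606, apex=29.600, x_land=65.222, impact vy=-24.331
  bounce: vy ← 0.87·24.331 = 21.168
Arc 2: start y=0.000, vy=21.168 → t=4.234, apex=22.404, x_land=125.170, impact vy=-21.168
  bounce: vy ← 0.87·21.168 = 18.416
Arc 3: start y=0.000, vy=18.416 → t=3.683, apex=16.958, x_land=177.324, impact vy=-18.416
  bounce: vy ← 0.87·18.416 = 16.022
Arc 4: start y=0.000, vy=16.022 → t=3.204, apex=12.835, x_land=222.698, impact vy=-16.022
  bounce: vy ← 0.87·16.022 = 13.939
Arc 5: start y=0.000, vy=13.939 → t=2.788, apex=9.715, x_land=262.174, impact vy=-13.939
  bounce: vy ← 0.87·13.939 = 12.127

1 4.606 29.600 65.222
2 4.234 22.404 125.170
3 3.683 16.958 177.324
4 3.204 12.835 222.698
5 2.788 9.715 262.174
final: 262.174 12.127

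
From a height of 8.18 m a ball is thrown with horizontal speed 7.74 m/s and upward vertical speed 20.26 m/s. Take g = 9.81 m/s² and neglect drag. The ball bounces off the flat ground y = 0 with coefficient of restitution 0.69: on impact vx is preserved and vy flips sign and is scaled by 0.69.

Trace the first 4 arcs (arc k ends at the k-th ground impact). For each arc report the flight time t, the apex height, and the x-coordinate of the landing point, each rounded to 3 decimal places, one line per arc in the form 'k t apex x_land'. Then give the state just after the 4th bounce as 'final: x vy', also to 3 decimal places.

Arc 1: start y=8.180, vy=20.260 → t=4.501, apex=29.101, x_land=34.838, impact vy=-23.895
  bounce: vy ← 0.69·23.895 = 16.487
Arc 2: start y=0.000, vy=16.487 → t=3.361, apex=13.855, x_land=60.854, impact vy=-16.487
  bounce: vy ← 0.69·16.487 = 11.376
Arc 3: start y=0.000, vy=11.376 → t=2.319, apex=6.596, x_land=78.806, impact vy=-11.376
  bounce: vy ← 0.69·11.376 = 7.850
Arc 4: start y=0.000, vy=7.850 → t=1.600, apex=3.141, x_land=91.193, impact vy=-7.850
  bounce: vy ← 0.69·7.850 = 5.416

1 4.501 29.101 34.838
2 3.361 13.855 60.854
3 2.319 6.596 78.806
4 1.600 3.141 91.193
final: 91.193 5.416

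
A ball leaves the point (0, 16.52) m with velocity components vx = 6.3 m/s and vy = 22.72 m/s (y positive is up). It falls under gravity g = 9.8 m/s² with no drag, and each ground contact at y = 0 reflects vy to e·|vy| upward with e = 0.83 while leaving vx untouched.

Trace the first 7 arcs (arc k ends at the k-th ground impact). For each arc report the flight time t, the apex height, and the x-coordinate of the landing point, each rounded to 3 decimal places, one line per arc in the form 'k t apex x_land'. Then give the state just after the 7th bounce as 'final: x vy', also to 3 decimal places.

Arc 1: start y=16.520, vy=22.720 → t=5.276, apex=42.857, x_land=33.237, impact vy=-28.983
  bounce: vy ← 0.83·28.983 = 24.056
Arc 2: start y=0.000, vy=24.056 → t=4.909, apex=29.524, x_land=64.166, impact vy=-24.056
  bounce: vy ← 0.83·24.056 = 19.966
Arc 3: start y=0.000, vy=19.966 → t=4.075, apex=20.339, x_land=89.837, impact vy=-19.966
  bounce: vy ← 0.83·19.966 = 16.572
Arc 4: start y=0.000, vy=16.572 → t=3.382, apex=14.012, x_land=111.143, impact vy=-16.572
  bounce: vy ← 0.83·16.572 = 13.755
Arc 5: start y=0.000, vy=13.755 → t=2.807, apex=9.653, x_land=128.828, impact vy=-13.755
  bounce: vy ← 0.83·13.755 = 11.416
Arc 6: start y=0.000, vy=11.416 → t=2.330, apex=6.650, x_land=143.506, impact vy=-11.416
  bounce: vy ← 0.83·11.416 = 9.476
Arc 7: start y=0.000, vy=9.476 → t=1.934, apex=4.581, x_land=155.689, impact vy=-9.476
  bounce: vy ← 0.83·9.476 = 7.865

1 5.276 42.857 33.237
2 4.909 29.524 64.166
3 4.075 20.339 89.837
4 3.382 14.012 111.143
5 2.807 9.653 128.828
6 2.330 6.650 143.506
7 1.934 4.581 155.689
final: 155.689 7.865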